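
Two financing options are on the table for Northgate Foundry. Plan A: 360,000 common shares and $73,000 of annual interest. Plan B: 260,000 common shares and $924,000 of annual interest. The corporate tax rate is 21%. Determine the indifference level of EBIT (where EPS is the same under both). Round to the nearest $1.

At indifference, (EBIT − 73,000)(1 − t)/360,000 = (EBIT − 924,000)(1 − t)/260,000.
Cancelling (1 − t) and cross-multiplying: 260,000·(EBIT − 73,000) = 360,000·(EBIT − 924,000).
Solving, EBIT = (924,000·360,000 − 73,000·260,000) / (360,000 − 260,000) = 313,660,000,000 / 100,000 = 3,136,600.00.

$3,136,600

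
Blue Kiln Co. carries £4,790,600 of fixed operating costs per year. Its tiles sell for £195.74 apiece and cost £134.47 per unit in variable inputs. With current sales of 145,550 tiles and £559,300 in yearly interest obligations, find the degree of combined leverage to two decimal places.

Total contribution margin = 145,550 × £61.27 = £8,917,848.50.
Subtracting fixed costs: EBIT = £8,917,848.50 − £4,790,600 = £4,127,248.50. Interest = £559,300.00.
DOL = £8,917,848.50 ÷ £4,127,248.50 = 2.1607; DFL = £4,127,248.50 ÷ £3,567,948.50 = 1.1568.
DCL = DOL × DFL = 2.1607 × 1.1568 = 2.4995.

2.50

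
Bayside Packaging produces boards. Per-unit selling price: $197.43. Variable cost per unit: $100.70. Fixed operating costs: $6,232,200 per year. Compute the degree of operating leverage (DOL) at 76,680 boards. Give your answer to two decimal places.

6.26

Total contribution margin = 76,680 × $96.73 = $7,417,256.40.
Operating income = contribution − fixed costs = $7,417,256.40 − $6,232,200 = $1,185,056.40.
So DOL = total CM / EBIT = $7,417,256.40 / $1,185,056.40 = 6.2590.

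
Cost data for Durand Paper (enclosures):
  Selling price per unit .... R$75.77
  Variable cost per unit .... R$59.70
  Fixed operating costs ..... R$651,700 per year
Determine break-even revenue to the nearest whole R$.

R$3,072,763

Contribution margin per unit = R$75.77 − R$59.70 = R$16.07, a CM ratio of R$16.07 ÷ R$75.77 = 0.2121.
Break-even sales = FC ÷ CM ratio = R$651,700 × R$75.77 / R$16.07 = R$3,072,763.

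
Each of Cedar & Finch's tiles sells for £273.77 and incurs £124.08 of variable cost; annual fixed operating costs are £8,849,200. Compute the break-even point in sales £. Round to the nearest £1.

Contribution margin per unit = £273.77 − £124.08 = £149.69, a CM ratio of £149.69 ÷ £273.77 = 0.5468.
Break-even sales = FC ÷ CM ratio = £8,849,200 × £273.77 / £149.69 = £16,184,418.

£16,184,418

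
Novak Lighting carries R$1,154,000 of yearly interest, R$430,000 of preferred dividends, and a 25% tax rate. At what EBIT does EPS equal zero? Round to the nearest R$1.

Grossing the preferred dividend up to pre-tax terms: R$430,000 / (1 − 0.25) = R$573,333.33.
EPS = 0 when EBIT covers interest plus the pre-tax preferred burden: R$1,154,000 + R$573,333.33 = R$1,727,333.33.

R$1,727,333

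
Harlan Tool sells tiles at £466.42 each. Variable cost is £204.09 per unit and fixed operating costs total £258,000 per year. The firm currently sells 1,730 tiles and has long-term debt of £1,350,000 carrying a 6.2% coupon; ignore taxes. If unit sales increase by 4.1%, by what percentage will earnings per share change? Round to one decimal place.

+16.6%

Total contribution margin = 1,730 × £262.33 = £453,830.90.
EBIT = £453,830.90 − £258,000 = £195,830.90.
Interest = £83,700.00, so EBIT − I = £112,130.90.
DCL = total CM / (EBIT − I) = £453,830.90 / £112,130.90 = 4.0473.
EPS therefore changes by 4.0473 × (+4.1%) = +16.6%.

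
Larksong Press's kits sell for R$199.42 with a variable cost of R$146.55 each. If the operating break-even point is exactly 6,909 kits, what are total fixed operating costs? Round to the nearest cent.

Each unit contributes R$199.42 − R$146.55 = R$52.87.
Since BE = FC / CM, FC = 6,909 × R$52.87 = R$365,278.83.

R$365,278.83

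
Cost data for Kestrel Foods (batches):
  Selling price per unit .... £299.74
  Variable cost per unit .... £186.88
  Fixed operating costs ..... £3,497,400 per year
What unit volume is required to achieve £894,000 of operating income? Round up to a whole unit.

Unit CM = price − variable cost = £299.74 − £186.88 = £112.86.
Required volume = (fixed costs + target profit) ÷ CM = (£3,497,400 + £894,000) ÷ £112.86 = 38,910.15, so 38,911 batches.

38,911 batches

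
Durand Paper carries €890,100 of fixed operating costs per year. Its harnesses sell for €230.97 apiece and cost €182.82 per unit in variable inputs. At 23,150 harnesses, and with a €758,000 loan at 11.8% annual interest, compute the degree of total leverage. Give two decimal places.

8.25

At 23,150 units, contribution = 23,150 × €48.15 = €1,114,672.50.
Subtracting fixed costs: EBIT = €1,114,672.50 − €890,100 = €224,572.50. Interest = €89,444.00, so EBIT − I = €135,128.50.
DCL = contribution ÷ (EBIT − I) = €1,114,672.50 ÷ €135,128.50 = 8.2490.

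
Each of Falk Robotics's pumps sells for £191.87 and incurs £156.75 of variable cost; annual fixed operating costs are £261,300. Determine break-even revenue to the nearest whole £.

£1,427,552

CM per unit = £191.87 − £156.75 = £35.12; CM ratio = £35.12 / £191.87 = 0.1830.
Break-even revenue = fixed costs × price ÷ CM = £261,300 × £191.87 ÷ £35.12 = £1,427,552.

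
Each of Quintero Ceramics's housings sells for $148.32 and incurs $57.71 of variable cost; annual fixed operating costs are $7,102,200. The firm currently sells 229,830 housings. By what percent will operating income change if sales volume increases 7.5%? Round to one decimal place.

At 229,830 units, contribution = 229,830 × $90.61 = $20,824,896.30.
EBIT = $20,824,896.30 − $7,102,200 = $13,722,696.30.
Degree of operating leverage = $20,824,896.30 / $13,722,696.30 = 1.5176.
Operating income changes by 1.5176 × +7.5% = +11.4%.

+11.4%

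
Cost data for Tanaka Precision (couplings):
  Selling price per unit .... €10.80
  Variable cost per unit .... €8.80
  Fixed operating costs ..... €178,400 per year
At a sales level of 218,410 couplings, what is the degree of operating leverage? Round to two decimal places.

Total contribution margin = 218,410 × €2.00 = €436,820.00.
Operating income = contribution − fixed costs = €436,820.00 − €178,400 = €258,420.00.
So DOL = total CM / EBIT = €436,820.00 / €258,420.00 = 1.6903.

1.69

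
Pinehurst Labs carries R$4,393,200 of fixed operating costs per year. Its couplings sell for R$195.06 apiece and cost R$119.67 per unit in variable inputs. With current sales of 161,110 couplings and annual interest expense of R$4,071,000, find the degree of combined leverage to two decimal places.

At 161,110 units, contribution = 161,110 × R$75.39 = R$12,146,082.90.
EBIT = R$12,146,082.90 − R$4,393,200 = R$7,752,882.90. Interest = R$4,071,000.00.
DOL = R$12,146,082.90 ÷ R$7,752,882.90 = 1.5667; DFL = R$7,752,882.90 ÷ R$3,681,882.90 = 2.1057.
DCL = DOL × DFL = 1.5667 × 2.1057 = 3.2990.

3.30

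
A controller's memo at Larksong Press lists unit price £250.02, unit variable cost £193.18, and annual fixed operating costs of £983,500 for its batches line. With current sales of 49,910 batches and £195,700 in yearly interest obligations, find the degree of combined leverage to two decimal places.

1.71

Total contribution margin = 49,910 × £56.84 = £2,836,884.40.
Operating income = contribution − fixed costs = £2,836,884.40 − £983,500 = £1,853,384.40. Interest = £195,700.00, so EBIT − I = £1,657,684.40.
Degree of total leverage = total CM / (EBIT − interest) = £2,836,884.40 / £1,657,684.40 = 1.7114.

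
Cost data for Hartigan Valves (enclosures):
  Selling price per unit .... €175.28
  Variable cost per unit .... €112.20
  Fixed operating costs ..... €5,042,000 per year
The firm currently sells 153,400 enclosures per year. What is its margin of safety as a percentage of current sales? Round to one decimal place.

Contribution margin per unit = €175.28 − €112.20 = €63.08. Break-even units = €5,042,000 ÷ €63.08 = 79,930.25; break-even revenue = 79,930.25 × €175.28 = €14,010,173.75.
Actual sales revenue = 153,400 × €175.28 = €26,887,952.00.
Margin of safety = (€26,887,952.00 − €14,010,173.75) ÷ €26,887,952.00 = 47.9%.

47.9%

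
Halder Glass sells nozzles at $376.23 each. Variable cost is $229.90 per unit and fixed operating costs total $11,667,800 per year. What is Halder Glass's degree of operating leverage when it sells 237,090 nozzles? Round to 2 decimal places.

Contribution at this volume is 237,090 × $146.33 = $34,693,379.70.
Subtracting fixed costs: EBIT = $34,693,379.70 − $11,667,800 = $23,025,579.70.
DOL = contribution ÷ EBIT = $34,693,379.70 ÷ $23,025,579.70 = 1.5067.

1.51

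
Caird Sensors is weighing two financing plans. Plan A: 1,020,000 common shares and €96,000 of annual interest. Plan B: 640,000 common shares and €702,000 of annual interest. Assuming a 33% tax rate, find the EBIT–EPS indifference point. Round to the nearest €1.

€1,722,632

At indifference, (EBIT − 96,000)(1 − t)/1,020,000 = (EBIT − 702,000)(1 − t)/640,000.
The (1 − t) factor cancels: (EBIT − 96,000) × 640,000 = (EBIT − 702,000) × 1,020,000.
Solving, EBIT = (702,000·1,020,000 − 96,000·640,000) / (1,020,000 − 640,000) = 654,600,000,000 / 380,000 = 1,722,631.58.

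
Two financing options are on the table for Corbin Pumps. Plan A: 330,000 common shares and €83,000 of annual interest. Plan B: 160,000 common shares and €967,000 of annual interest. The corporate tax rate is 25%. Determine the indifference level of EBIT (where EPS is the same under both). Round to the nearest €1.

€1,799,000

Set EPS_A = EPS_B: (EBIT − €83,000)(1 − 0.25) ÷ 330,000 = (EBIT − €967,000)(1 − 0.25) ÷ 160,000.
Cancelling (1 − t) and cross-multiplying: 160,000·(EBIT − 83,000) = 330,000·(EBIT − 967,000).
Solving, EBIT = (967,000·330,000 − 83,000·160,000) / (330,000 − 160,000) = 305,830,000,000 / 170,000 = 1,799,000.00.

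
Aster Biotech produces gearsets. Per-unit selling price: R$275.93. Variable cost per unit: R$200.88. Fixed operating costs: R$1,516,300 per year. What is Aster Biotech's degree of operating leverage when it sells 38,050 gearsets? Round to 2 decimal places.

Total contribution margin = 38,050 × R$75.05 = R$2,855,652.50.
Subtracting fixed costs: EBIT = R$2,855,652.50 − R$1,516,300 = R$1,339,352.50.
So DOL = total CM / EBIT = R$2,855,652.50 / R$1,339,352.50 = 2.1321.

2.13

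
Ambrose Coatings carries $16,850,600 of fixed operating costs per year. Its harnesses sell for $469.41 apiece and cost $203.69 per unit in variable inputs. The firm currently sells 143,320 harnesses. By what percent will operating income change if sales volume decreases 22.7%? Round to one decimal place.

-40.7%

Total contribution margin = 143,320 × $265.72 = $38,082,990.40.
EBIT = $38,082,990.40 − $16,850,600 = $21,232,390.40.
DOL = contribution ÷ EBIT = $38,082,990.40 ÷ $21,232,390.40 = 1.7936.
So EBIT moves 1.7936 × (-22.7%) = -40.7%.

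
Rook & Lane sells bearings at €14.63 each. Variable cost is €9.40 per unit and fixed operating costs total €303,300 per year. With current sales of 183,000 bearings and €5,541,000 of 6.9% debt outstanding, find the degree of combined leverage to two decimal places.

Total contribution margin = 183,000 × €5.23 = €957,090.00.
Subtracting fixed costs: EBIT = €957,090.00 − €303,300 = €653,790.00. Interest = €382,329.00, so EBIT − I = €271,461.00.
Degree of total leverage = total CM / (EBIT − interest) = €957,090.00 / €271,461.00 = 3.5257.

3.53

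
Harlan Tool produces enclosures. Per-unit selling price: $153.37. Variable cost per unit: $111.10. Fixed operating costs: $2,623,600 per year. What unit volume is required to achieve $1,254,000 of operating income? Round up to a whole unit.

Unit CM = price − variable cost = $153.37 − $111.10 = $42.27.
Units = (FC + target) / CM = ($2,623,600 + $1,254,000) / $42.27 = 91,734.09, so 91,735 enclosures.

91,735 enclosures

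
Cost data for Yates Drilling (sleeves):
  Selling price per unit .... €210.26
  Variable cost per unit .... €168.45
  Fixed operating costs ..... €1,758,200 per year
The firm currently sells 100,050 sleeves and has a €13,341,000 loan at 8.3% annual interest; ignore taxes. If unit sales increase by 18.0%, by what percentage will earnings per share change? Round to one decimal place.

+57.1%

At 100,050 units, contribution = 100,050 × €41.81 = €4,183,090.50.
Operating income = contribution − fixed costs = €4,183,090.50 − €1,758,200 = €2,424,890.50.
After interest of €1,107,303.00, pre-tax earnings = €1,317,587.50.
Degree of combined leverage = contribution ÷ (EBIT − I) = €4,183,090.50 ÷ €1,317,587.50 = 3.1748.
EPS therefore changes by 3.1748 × (+18.0%) = +57.1%.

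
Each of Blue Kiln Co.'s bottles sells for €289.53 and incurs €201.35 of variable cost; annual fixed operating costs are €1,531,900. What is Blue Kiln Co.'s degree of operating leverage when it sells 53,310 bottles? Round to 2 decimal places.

Total contribution margin = 53,310 × €88.18 = €4,700,875.80.
Operating income = contribution − fixed costs = €4,700,875.80 − €1,531,900 = €3,168,975.80.
Degree of operating leverage = €4,700,875.80 / €3,168,975.80 = 1.4834.

1.48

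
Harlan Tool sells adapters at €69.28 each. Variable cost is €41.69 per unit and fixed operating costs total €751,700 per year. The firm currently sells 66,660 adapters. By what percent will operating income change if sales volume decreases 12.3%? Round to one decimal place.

-20.8%

At 66,660 units, contribution = 66,660 × €27.59 = €1,839,149.40.
Operating income = contribution − fixed costs = €1,839,149.40 − €751,700 = €1,087,449.40.
So DOL = total CM / EBIT = €1,839,149.40 / €1,087,449.40 = 1.6913.
Operating income changes by 1.6913 × -12.3% = -20.8%.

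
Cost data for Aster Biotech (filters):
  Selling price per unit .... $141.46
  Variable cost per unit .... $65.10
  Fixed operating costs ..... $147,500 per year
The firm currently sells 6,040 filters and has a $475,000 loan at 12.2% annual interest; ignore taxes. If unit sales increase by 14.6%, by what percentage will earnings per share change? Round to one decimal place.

+26.3%

Contribution at this volume is 6,040 × $76.36 = $461,214.40.
EBIT = $461,214.40 − $147,500 = $313,714.40.
Interest = $57,950.00, so EBIT − I = $255,764.40.
Degree of combined leverage = contribution ÷ (EBIT − I) = $461,214.40 ÷ $255,764.40 = 1.8033.
EPS therefore changes by 1.8033 × (+14.6%) = +26.3%.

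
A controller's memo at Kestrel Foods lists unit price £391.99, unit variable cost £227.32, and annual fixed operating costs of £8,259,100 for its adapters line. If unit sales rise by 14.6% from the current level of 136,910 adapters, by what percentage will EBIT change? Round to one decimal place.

+23.0%

Total contribution margin = 136,910 × £164.67 = £22,544,969.70.
EBIT = £22,544,969.70 − £8,259,100 = £14,285,869.70.
DOL = contribution ÷ EBIT = £22,544,969.70 ÷ £14,285,869.70 = 1.5781.
So EBIT moves 1.5781 × (+14.6%) = +23.0%.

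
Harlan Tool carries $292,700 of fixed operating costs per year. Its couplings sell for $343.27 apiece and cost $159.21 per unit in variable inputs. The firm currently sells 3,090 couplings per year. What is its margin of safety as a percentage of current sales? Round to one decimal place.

48.5%

Unit CM = price − variable cost = $343.27 − $159.21 = $184.06. Break-even units = $292,700 ÷ $184.06 = 1,590.24; break-even revenue = 1,590.24 × $343.27 = $545,882.48.
Actual sales revenue = 3,090 × $343.27 = $1,060,704.30.
Margin of safety = ($1,060,704.30 − $545,882.48) ÷ $1,060,704.30 = 48.5%.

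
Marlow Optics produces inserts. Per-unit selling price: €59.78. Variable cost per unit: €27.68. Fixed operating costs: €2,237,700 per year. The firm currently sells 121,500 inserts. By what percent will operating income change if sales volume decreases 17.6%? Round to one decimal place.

At 121,500 units, contribution = 121,500 × €32.10 = €3,900,150.00.
Subtracting fixed costs: EBIT = €3,900,150.00 − €2,237,700 = €1,662,450.00.
DOL = contribution ÷ EBIT = €3,900,150.00 ÷ €1,662,450.00 = 2.3460.
Operating income changes by 2.3460 × -17.6% = -41.3%.

-41.3%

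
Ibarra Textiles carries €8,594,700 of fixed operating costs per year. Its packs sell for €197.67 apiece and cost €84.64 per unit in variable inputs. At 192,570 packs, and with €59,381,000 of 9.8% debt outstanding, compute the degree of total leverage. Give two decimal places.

Total contribution margin = 192,570 × €113.03 = €21,766,187.10.
EBIT = €21,766,187.10 − €8,594,700 = €13,171,487.10. Interest = €5,819,338.00, so EBIT − I = €7,352,149.10.
Degree of total leverage = total CM / (EBIT − interest) = €21,766,187.10 / €7,352,149.10 = 2.9605.

2.96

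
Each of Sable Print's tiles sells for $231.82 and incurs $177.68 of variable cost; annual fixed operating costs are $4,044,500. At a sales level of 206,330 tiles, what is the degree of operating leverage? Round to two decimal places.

At 206,330 units, contribution = 206,330 × $54.14 = $11,170,706.20.
EBIT = $11,170,706.20 − $4,044,500 = $7,126,206.20.
So DOL = total CM / EBIT = $11,170,706.20 / $7,126,206.20 = 1.5676.

1.57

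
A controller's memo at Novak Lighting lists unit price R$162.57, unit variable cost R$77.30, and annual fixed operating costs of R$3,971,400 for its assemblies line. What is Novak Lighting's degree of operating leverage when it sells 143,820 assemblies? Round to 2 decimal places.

At 143,820 units, contribution = 143,820 × R$85.27 = R$12,263,531.40.
EBIT = R$12,263,531.40 − R$3,971,400 = R$8,292,131.40.
DOL = contribution ÷ EBIT = R$12,263,531.40 ÷ R$8,292,131.40 = 1.4789.

1.48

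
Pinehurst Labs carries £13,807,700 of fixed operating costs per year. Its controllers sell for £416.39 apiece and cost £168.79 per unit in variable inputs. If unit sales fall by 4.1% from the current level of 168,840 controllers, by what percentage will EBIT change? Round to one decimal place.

Total contribution margin = 168,840 × £247.60 = £41,804,784.00.
Subtracting fixed costs: EBIT = £41,804,784.00 − £13,807,700 = £27,997,084.00.
So DOL = total CM / EBIT = £41,804,784.00 / £27,997,084.00 = 1.4932.
%ΔEBIT = DOL × %ΔSales = 1.4932 × -4.1% = -6.1%.

-6.1%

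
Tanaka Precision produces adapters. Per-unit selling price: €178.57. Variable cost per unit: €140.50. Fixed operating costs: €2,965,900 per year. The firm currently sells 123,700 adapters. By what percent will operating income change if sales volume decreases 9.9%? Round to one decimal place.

Total contribution margin = 123,700 × €38.07 = €4,709,259.00.
EBIT = €4,709,259.00 − €2,965,900 = €1,743,359.00.
DOL = contribution ÷ EBIT = €4,709,259.00 ÷ €1,743,359.00 = 2.7013.
%ΔEBIT = DOL × %ΔSales = 2.7013 × -9.9% = -26.7%.

-26.7%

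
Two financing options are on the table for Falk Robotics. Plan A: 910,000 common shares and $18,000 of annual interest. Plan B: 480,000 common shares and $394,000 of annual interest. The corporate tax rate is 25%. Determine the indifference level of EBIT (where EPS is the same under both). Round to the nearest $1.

$813,721

At indifference, (EBIT − 18,000)(1 − t)/910,000 = (EBIT − 394,000)(1 − t)/480,000.
Cancelling (1 − t) and cross-multiplying: 480,000·(EBIT − 18,000) = 910,000·(EBIT − 394,000).
EBIT × (910,000 − 480,000) = 394,000 × 910,000 − 18,000 × 480,000 = 349,900,000,000, so EBIT = 349,900,000,000 ÷ 430,000 = 813,720.93.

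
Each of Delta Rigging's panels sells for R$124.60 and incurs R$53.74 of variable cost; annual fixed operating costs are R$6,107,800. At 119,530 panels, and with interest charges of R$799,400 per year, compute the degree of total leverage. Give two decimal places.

At 119,530 units, contribution = 119,530 × R$70.86 = R$8,469,895.80.
Subtracting fixed costs: EBIT = R$8,469,895.80 − R$6,107,800 = R$2,362,095.80. Interest = R$799,400.00, so EBIT − I = R$1,562,695.80.
DCL = contribution ÷ (EBIT − I) = R$8,469,895.80 ÷ R$1,562,695.80 = 5.4201.

5.42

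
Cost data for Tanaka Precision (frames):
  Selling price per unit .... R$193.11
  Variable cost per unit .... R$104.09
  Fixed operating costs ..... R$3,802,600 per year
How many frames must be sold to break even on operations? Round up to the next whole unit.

42,717 frames

Unit CM = price − variable cost = R$193.11 − R$104.09 = R$89.02.
Break-even Q = R$3,802,600 / R$89.02 = 42,716.24 → 42,717 frames.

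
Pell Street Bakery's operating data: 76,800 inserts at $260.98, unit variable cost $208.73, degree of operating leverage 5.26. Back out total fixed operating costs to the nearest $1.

$3,249,910

At 76,800 units, contribution = 76,800 × $52.25 = $4,012,800.00.
DOL = contribution / EBIT, so EBIT = $4,012,800.00 / 5.26 = $762,889.73.
Fixed costs = CM − EBIT = $4,012,800.00 − $762,889.73 = $3,249,910.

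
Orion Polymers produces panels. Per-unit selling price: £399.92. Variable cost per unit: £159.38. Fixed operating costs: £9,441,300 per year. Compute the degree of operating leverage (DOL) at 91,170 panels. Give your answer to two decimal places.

1.76

At 91,170 units, contribution = 91,170 × £240.54 = £21,930,031.80.
EBIT = £21,930,031.80 − £9,441,300 = £12,488,731.80.
So DOL = total CM / EBIT = £21,930,031.80 / £12,488,731.80 = 1.7560.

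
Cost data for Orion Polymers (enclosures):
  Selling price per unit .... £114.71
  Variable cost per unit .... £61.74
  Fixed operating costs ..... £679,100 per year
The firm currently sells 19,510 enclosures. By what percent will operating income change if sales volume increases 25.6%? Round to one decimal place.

+74.7%

At 19,510 units, contribution = 19,510 × £52.97 = £1,033,444.70.
Operating income = contribution − fixed costs = £1,033,444.70 − £679,100 = £354,344.70.
Degree of operating leverage = £1,033,444.70 / £354,344.70 = 2.9165.
Operating income changes by 2.9165 × +25.6% = +74.7%.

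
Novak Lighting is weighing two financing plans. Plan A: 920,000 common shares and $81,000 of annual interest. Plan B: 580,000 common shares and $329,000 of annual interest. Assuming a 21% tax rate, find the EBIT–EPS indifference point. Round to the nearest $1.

Set EPS_A = EPS_B: (EBIT − $81,000)(1 − 0.21) ÷ 920,000 = (EBIT − $329,000)(1 − 0.21) ÷ 580,000.
The (1 − t) factor cancels: (EBIT − 81,000) × 580,000 = (EBIT − 329,000) × 920,000.
Solving, EBIT = (329,000·920,000 − 81,000·580,000) / (920,000 − 580,000) = 255,700,000,000 / 340,000 = 752,058.82.

$752,059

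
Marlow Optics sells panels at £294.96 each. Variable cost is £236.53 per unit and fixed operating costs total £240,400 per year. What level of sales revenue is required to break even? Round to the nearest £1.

Contribution margin per unit = £294.96 − £236.53 = £58.43, a CM ratio of £58.43 ÷ £294.96 = 0.1981.
Break-even revenue = fixed costs × price ÷ CM = £240,400 × £294.96 ÷ £58.43 = £1,213,561.

£1,213,561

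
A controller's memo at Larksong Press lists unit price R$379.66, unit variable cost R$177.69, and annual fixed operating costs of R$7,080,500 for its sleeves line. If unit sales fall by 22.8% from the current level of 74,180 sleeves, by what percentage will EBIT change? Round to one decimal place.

-43.2%

Total contribution margin = 74,180 × R$201.97 = R$14,982,134.60.
Operating income = contribution − fixed costs = R$14,982,134.60 − R$7,080,500 = R$7,901,634.60.
So DOL = total CM / EBIT = R$14,982,134.60 / R$7,901,634.60 = 1.8961.
%ΔEBIT = DOL × %ΔSales = 1.8961 × -22.8% = -43.2%.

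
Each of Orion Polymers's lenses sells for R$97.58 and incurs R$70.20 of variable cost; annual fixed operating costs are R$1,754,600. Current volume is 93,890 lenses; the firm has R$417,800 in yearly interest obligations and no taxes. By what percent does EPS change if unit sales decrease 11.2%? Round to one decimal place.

-72.3%

Total contribution margin = 93,890 × R$27.38 = R$2,570,708.20.
Subtracting fixed costs: EBIT = R$2,570,708.20 − R$1,754,600 = R$816,108.20.
After interest of R$417,800.00, pre-tax earnings = R$398,308.20.
Degree of combined leverage = contribution ÷ (EBIT − I) = R$2,570,708.20 ÷ R$398,308.20 = 6.4541.
%ΔEPS = DCL × %ΔSales = 6.4541 × -11.2% = -72.3%.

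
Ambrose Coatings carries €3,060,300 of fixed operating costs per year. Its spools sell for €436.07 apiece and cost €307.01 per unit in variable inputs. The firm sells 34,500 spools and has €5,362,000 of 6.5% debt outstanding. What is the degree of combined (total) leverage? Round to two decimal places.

4.27

Contribution at this volume is 34,500 × €129.06 = €4,452,570.00.
EBIT = €4,452,570.00 − €3,060,300 = €1,392,270.00. Interest = €348,530.00, so EBIT − I = €1,043,740.00.
DCL = contribution ÷ (EBIT − I) = €4,452,570.00 ÷ €1,043,740.00 = 4.2660.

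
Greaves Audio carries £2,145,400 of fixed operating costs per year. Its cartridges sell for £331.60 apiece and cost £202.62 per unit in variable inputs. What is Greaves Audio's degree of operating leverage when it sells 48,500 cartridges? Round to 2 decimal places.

1.52

Contribution at this volume is 48,500 × £128.98 = £6,255,530.00.
Operating income = contribution − fixed costs = £6,255,530.00 − £2,145,400 = £4,110,130.00.
Degree of operating leverage = £6,255,530.00 / £4,110,130.00 = 1.5220.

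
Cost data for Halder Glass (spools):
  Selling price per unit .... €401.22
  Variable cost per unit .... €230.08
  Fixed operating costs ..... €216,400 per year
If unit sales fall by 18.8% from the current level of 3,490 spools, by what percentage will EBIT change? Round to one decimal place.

Contribution at this volume is 3,490 × €171.14 = €597,278.60.
Subtracting fixed costs: EBIT = €597,278.60 − €216,400 = €380,878.60.
So DOL = total CM / EBIT = €597,278.60 / €380,878.60 = 1.5682.
%ΔEBIT = DOL × %ΔSales = 1.5682 × -18.8% = -29.5%.

-29.5%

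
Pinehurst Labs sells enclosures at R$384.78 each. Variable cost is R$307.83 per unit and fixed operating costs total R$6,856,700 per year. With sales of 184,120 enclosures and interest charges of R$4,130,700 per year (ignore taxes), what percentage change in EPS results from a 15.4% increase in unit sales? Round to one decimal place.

+68.6%

At 184,120 units, contribution = 184,120 × R$76.95 = R$14,168,034.00.
EBIT = R$14,168,034.00 − R$6,856,700 = R$7,311,334.00.
Interest = R$4,130,700.00, so EBIT − I = R$3,180,634.00.
DCL = total CM / (EBIT − I) = R$14,168,034.00 / R$3,180,634.00 = 4.4545.
%ΔEPS = DCL × %ΔSales = 4.4545 × +15.4% = +68.6%.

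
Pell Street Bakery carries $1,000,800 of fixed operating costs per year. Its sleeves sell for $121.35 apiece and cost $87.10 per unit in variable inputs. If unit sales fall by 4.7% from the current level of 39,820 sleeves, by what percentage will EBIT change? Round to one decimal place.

At 39,820 units, contribution = 39,820 × $34.25 = $1,363,835.00.
Subtracting fixed costs: EBIT = $1,363,835.00 − $1,000,800 = $363,035.00.
Degree of operating leverage = $1,363,835.00 / $363,035.00 = 3.7568.
%ΔEBIT = DOL × %ΔSales = 3.7568 × -4.7% = -17.7%.

-17.7%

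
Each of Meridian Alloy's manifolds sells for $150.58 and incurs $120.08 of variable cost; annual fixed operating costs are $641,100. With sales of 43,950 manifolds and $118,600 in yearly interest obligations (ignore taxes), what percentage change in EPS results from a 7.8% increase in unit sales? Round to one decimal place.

+18.0%

Total contribution margin = 43,950 × $30.50 = $1,340,475.00.
Subtracting fixed costs: EBIT = $1,340,475.00 − $641,100 = $699,375.00.
After interest of $118,600.00, pre-tax earnings = $580,775.00.
DCL = total CM / (EBIT − I) = $1,340,475.00 / $580,775.00 = 2.3081.
EPS therefore changes by 2.3081 × (+7.8%) = +18.0%.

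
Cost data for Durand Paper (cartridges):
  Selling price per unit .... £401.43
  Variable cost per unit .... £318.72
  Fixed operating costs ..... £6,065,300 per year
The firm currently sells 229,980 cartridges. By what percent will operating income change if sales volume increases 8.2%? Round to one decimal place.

+12.0%

Total contribution margin = 229,980 × £82.71 = £19,021,645.80.
Subtracting fixed costs: EBIT = £19,021,645.80 − £6,065,300 = £12,956,345.80.
So DOL = total CM / EBIT = £19,021,645.80 / £12,956,345.80 = 1.4681.
Operating income changes by 1.4681 × +8.2% = +12.0%.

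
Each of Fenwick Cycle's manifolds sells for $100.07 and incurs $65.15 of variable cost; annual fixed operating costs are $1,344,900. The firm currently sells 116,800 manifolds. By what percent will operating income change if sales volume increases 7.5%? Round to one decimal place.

+11.2%

At 116,800 units, contribution = 116,800 × $34.92 = $4,078,656.00.
EBIT = $4,078,656.00 − $1,344,900 = $2,733,756.00.
So DOL = total CM / EBIT = $4,078,656.00 / $2,733,756.00 = 1.4920.
Operating income changes by 1.4920 × +7.5% = +11.2%.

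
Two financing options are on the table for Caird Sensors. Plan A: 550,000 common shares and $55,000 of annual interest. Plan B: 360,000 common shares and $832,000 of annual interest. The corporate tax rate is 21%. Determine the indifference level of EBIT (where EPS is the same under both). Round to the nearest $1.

$2,304,211

At indifference, (EBIT − 55,000)(1 − t)/550,000 = (EBIT − 832,000)(1 − t)/360,000.
Cancelling (1 − t) and cross-multiplying: 360,000·(EBIT − 55,000) = 550,000·(EBIT − 832,000).
EBIT × (550,000 − 360,000) = 832,000 × 550,000 − 55,000 × 360,000 = 437,800,000,000, so EBIT = 437,800,000,000 ÷ 190,000 = 2,304,210.53.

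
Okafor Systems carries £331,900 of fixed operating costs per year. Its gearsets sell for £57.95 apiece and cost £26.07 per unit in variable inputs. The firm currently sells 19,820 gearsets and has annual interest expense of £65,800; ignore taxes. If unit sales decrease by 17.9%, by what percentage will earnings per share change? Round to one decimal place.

-48.3%

Contribution at this volume is 19,820 × £31.88 = £631,861.60.
EBIT = £631,861.60 − £331,900 = £299,961.60.
Interest = £65,800.00, so EBIT − I = £234,161.60.
DCL = total CM / (EBIT − I) = £631,861.60 / £234,161.60 = 2.6984.
%ΔEPS = DCL × %ΔSales = 2.6984 × -17.9% = -48.3%.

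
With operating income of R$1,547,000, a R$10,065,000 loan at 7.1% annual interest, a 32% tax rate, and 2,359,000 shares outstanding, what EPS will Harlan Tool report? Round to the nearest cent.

Pre-tax income = R$1,547,000 − R$714,615.00 = R$832,385.00.
After tax at 32%: net income = R$832,385.00 × 0.68 = R$566,021.80.
Per share: R$566,021.80 / 2,359,000 shares = R$0.24.

R$0.24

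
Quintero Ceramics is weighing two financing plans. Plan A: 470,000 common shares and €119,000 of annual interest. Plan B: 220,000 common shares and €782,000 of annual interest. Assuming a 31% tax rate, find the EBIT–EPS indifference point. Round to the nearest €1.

€1,365,440

At indifference, (EBIT − 119,000)(1 − t)/470,000 = (EBIT − 782,000)(1 − t)/220,000.
Cancelling (1 − t) and cross-multiplying: 220,000·(EBIT − 119,000) = 470,000·(EBIT − 782,000).
EBIT × (470,000 − 220,000) = 782,000 × 470,000 − 119,000 × 220,000 = 341,360,000,000, so EBIT = 341,360,000,000 ÷ 250,000 = 1,365,440.00.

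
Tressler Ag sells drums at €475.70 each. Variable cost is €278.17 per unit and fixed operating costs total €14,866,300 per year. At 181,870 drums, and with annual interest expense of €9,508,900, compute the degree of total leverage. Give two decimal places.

Total contribution margin = 181,870 × €197.53 = €35,924,781.10.
Subtracting fixed costs: EBIT = €35,924,781.10 − €14,866,300 = €21,058,481.10. Interest = €9,508,900.00.
DOL = €35,924,781.10 ÷ €21,058,481.10 = 1.7060; DFL = €21,058,481.10 ÷ €11,549,581.10 = 1.8233.
Combined leverage = 1.7060 × 1.8233 = 3.1105.

3.11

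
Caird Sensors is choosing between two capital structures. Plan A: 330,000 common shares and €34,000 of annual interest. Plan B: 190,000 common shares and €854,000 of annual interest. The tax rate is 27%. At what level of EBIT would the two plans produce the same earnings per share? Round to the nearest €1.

€1,966,857

Set EPS_A = EPS_B: (EBIT − €34,000)(1 − 0.27) ÷ 330,000 = (EBIT − €854,000)(1 − 0.27) ÷ 190,000.
The (1 − t) factor cancels: (EBIT − 34,000) × 190,000 = (EBIT − 854,000) × 330,000.
EBIT × (330,000 − 190,000) = 854,000 × 330,000 − 34,000 × 190,000 = 275,360,000,000, so EBIT = 275,360,000,000 ÷ 140,000 = 1,966,857.14.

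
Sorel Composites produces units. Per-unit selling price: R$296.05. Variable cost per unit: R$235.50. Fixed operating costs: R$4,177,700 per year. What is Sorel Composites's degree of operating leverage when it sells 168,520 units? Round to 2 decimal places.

1.69

Contribution at this volume is 168,520 × R$60.55 = R$10,203,886.00.
EBIT = R$10,203,886.00 − R$4,177,700 = R$6,026,186.00.
DOL = contribution ÷ EBIT = R$10,203,886.00 ÷ R$6,026,186.00 = 1.6933.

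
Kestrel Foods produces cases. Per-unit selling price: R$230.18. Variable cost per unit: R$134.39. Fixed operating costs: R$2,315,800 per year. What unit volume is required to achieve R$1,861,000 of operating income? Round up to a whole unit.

Unit CM = price − variable cost = R$230.18 − R$134.39 = R$95.79.
Need Q such that Q × R$95.79 − R$2,315,800 = R$1,861,000, i.e. Q = R$4,176,800 / R$95.79 = 43,603.72 → 43,604.

43,604 cases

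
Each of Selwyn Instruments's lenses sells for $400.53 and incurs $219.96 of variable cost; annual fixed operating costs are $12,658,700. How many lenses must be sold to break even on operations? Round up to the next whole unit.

Each unit contributes $400.53 − $219.96 = $180.57.
Units to break even: $12,658,700 ÷ $180.57 = 70,104.11, rounded up to 70,105.

70,105 lenses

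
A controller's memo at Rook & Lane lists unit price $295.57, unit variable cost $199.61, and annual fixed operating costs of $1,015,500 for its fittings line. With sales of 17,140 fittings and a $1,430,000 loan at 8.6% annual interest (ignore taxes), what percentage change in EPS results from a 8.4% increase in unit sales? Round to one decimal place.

Contribution at this volume is 17,140 × $95.96 = $1,644,754.40.
Operating income = contribution − fixed costs = $1,644,754.40 − $1,015,500 = $629,254.40.
After interest of $122,980.00, pre-tax earnings = $506,274.40.
Degree of combined leverage = contribution ÷ (EBIT − I) = $1,644,754.40 ÷ $506,274.40 = 3.2487.
EPS therefore changes by 3.2487 × (+8.4%) = +27.3%.

+27.3%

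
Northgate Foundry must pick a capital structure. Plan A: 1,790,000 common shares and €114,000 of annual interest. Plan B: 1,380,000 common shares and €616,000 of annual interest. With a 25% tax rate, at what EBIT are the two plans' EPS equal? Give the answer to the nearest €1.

€2,305,659

At indifference, (EBIT − 114,000)(1 − t)/1,790,000 = (EBIT − 616,000)(1 − t)/1,380,000.
Cancelling (1 − t) and cross-multiplying: 1,380,000·(EBIT − 114,000) = 1,790,000·(EBIT − 616,000).
Solving, EBIT = (616,000·1,790,000 − 114,000·1,380,000) / (1,790,000 − 1,380,000) = 945,320,000,000 / 410,000 = 2,305,658.54.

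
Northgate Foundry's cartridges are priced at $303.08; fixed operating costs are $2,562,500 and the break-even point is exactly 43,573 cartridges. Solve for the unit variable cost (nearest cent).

$244.27

At break-even, FC = Q × (P − VC), so P − VC = $2,562,500 ÷ 43,573 = $58.8094.
Variable cost per unit = $303.08 − $58.8094 = $244.27.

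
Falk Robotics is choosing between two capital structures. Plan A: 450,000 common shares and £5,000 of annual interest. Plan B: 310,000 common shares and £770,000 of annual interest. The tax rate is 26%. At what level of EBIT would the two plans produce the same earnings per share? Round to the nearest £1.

£2,463,929

At indifference, (EBIT − 5,000)(1 − t)/450,000 = (EBIT − 770,000)(1 − t)/310,000.
Cancelling (1 − t) and cross-multiplying: 310,000·(EBIT − 5,000) = 450,000·(EBIT − 770,000).
Solving, EBIT = (770,000·450,000 − 5,000·310,000) / (450,000 − 310,000) = 344,950,000,000 / 140,000 = 2,463,928.57.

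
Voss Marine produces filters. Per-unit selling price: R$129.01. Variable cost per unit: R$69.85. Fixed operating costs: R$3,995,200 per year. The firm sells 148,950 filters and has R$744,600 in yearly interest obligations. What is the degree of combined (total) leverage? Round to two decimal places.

2.16

Contribution at this volume is 148,950 × R$59.16 = R$8,811,882.00.
EBIT = R$8,811,882.00 − R$3,995,200 = R$4,816,682.00. Interest = R$744,600.00, so EBIT − I = R$4,072,082.00.
Degree of total leverage = total CM / (EBIT − interest) = R$8,811,882.00 / R$4,072,082.00 = 2.1640.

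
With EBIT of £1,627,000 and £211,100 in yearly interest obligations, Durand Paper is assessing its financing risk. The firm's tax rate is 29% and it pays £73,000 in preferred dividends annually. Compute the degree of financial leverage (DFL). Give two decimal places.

Interest = £211,100.00.
Pre-tax preferred-dividend burden = £73,000 ÷ (1 − 0.29) = £102,816.90.
DFL = EBIT ÷ [EBIT − I − D_p/(1−t)] = £1,627,000 ÷ [£1,627,000 − £211,100.00 − £102,816.90] = £1,627,000 ÷ £1,313,083.10 = 1.2391.

1.24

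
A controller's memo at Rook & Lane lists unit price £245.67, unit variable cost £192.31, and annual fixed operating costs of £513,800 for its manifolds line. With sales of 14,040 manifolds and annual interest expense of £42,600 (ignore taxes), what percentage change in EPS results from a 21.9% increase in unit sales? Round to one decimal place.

Contribution at this volume is 14,040 × £53.36 = £749,174.40.
Subtracting fixed costs: EBIT = £749,174.40 − £513,800 = £235,374.40.
Interest = £42,600.00, so EBIT − I = £192,774.40.
Degree of combined leverage = contribution ÷ (EBIT − I) = £749,174.40 ÷ £192,774.40 = 3.8863.
%ΔEPS = DCL × %ΔSales = 3.8863 × +21.9% = +85.1%.

+85.1%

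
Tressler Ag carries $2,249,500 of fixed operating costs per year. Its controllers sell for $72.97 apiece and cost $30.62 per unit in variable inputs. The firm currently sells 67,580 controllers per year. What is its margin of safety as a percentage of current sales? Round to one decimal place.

21.4%

Each unit contributes $72.97 − $30.62 = $42.35. Break-even units = $2,249,500 ÷ $42.35 = 53,116.88; break-even revenue = 53,116.88 × $72.97 = $3,875,938.96.
Current sales = 67,580 × $72.97 = $4,931,312.60.
Margin of safety = ($4,931,312.60 − $3,875,938.96) ÷ $4,931,312.60 = 21.4%.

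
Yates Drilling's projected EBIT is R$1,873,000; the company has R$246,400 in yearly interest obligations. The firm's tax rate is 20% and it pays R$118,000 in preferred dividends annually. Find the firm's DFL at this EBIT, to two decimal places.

1.27

Annual interest charges come to R$246,400.00.
Preferred dividends grossed up pre-tax: R$118,000 / (1 − 0.20) = R$147,500.00.
DFL = EBIT ÷ [EBIT − I − D_p/(1−t)] = R$1,873,000 ÷ [R$1,873,000 − R$246,400.00 − R$147,500.00] = R$1,873,000 ÷ R$1,479,100.00 = 1.2663.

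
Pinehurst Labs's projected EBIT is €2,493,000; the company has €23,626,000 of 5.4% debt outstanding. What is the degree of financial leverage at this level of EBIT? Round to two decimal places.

2.05

Interest = €1,275,804.00.
Degree of financial leverage = EBIT / (EBIT − interest) = €2,493,000 / €1,217,196.00 = 2.0482.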